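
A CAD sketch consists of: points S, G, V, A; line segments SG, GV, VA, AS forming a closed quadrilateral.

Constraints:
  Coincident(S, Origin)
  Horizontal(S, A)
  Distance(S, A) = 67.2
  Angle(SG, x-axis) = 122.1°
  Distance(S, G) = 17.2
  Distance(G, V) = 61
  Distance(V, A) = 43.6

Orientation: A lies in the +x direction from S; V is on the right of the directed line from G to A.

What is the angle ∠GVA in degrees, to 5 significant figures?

94.509°

S is at the origin; S and A share the same y with |SA| = 67.2 and A in +x, so A = (67.2, 0). SG runs at 122.1° with |SG| = 17.2, so G = (-9.1401, 14.570). V is determined by |GV| = 61.0 and |VA| = 43.6 together: it lies at the intersection of circle(G, 61.0) and circle(A, 43.6). With |GA| = 77.718, the foot of the radical line on GA is 50.568 from G and the perpendicular offset is √(61.0² − 50.568²) = 34.115. Taking the right-of-GA solution: V = (34.136, -28.420).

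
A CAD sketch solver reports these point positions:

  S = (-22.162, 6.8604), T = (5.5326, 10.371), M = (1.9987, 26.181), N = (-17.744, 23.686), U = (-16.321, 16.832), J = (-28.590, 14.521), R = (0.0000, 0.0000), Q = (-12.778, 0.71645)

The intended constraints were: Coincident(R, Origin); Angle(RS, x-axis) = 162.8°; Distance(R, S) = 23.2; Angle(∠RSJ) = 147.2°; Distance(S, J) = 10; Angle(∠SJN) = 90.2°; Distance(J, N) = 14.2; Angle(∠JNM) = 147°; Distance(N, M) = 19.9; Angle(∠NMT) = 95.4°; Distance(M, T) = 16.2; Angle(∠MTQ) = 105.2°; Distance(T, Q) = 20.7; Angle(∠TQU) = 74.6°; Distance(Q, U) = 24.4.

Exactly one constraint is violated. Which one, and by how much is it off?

Distance(Q, U) = 24.4 — off by 7.90.

R = (0.00, 0.00) ✓; RS at 162.8° ✓; |RS| = 23.20 ✓; ∠RSJ = 147.2° ✓; |SJ| = 10.00 ✓; ∠SJN = 90.20° ✓; |JN| = 14.20 ✓; ∠JNM = 147.0° ✓; |NM| = 19.90 ✓; ∠NMT = 95.40° ✓; |MT| = 16.20 ✓; ∠MTQ = 105.2° ✓; |TQ| = 20.70 ✓; ∠TQU = 74.60° ✓; |QU| = 16.50 ✗.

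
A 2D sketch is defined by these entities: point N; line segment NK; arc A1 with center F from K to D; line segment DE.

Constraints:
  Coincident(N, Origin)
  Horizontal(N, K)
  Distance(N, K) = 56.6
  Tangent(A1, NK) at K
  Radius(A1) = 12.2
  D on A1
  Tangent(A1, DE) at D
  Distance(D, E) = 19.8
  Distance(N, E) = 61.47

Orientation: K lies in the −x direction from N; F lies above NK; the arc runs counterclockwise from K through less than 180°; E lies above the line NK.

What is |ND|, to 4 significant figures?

47.62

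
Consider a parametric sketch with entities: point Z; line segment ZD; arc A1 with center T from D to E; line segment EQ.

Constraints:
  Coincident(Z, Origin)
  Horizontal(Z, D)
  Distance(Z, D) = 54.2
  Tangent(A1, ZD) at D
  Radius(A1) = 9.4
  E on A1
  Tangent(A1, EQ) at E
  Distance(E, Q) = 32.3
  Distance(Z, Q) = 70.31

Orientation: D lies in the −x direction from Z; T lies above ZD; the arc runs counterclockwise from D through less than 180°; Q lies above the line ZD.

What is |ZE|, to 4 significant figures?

46.96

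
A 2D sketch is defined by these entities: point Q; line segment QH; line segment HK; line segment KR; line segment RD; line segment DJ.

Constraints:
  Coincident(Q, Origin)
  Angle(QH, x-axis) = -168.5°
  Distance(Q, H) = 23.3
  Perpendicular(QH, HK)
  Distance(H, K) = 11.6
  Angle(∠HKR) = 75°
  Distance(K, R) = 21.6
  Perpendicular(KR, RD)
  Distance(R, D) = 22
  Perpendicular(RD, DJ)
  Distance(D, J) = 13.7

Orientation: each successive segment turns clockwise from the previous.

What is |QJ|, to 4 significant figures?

24.35

KR is perpendicular to RD, so RD runs at -93.50°; with |RD| = 22.0, D = (-4.928, -16.56). RD ⟂ DJ, so DJ runs at 176.5°; with |DJ| = 13.7, J = (-18.60, -15.72). Then |QJ| = |J − Q| = 24.35.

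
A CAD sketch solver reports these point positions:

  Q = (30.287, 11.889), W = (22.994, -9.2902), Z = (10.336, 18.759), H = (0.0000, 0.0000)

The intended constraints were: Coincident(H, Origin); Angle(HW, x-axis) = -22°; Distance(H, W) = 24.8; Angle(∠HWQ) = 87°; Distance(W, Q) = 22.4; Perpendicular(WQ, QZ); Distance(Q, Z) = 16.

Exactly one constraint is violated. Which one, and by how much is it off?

Distance(Q, Z) = 16 — off by 5.10.

H = (0.00, 0.00) ✓; HW at -22.00° ✓; |HW| = 24.80 ✓; ∠HWQ = 87.00° ✓; |WQ| = 22.40 ✓; ∠(WQ, QZ) = 90.00° ✓; |QZ| = 21.10 ✗.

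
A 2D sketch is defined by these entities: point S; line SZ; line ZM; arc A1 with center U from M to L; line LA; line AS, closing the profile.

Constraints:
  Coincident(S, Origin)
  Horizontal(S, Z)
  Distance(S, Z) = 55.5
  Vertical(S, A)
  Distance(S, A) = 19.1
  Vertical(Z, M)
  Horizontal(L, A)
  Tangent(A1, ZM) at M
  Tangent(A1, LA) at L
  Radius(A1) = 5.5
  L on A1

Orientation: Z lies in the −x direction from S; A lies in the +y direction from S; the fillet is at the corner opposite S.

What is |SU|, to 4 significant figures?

51.82

S is at the origin; S and Z share the same y with |SZ| = 55.5 and Z on the −x side, so Z = (-55.50, 0.000). S and A share the same x with |SA| = 19.1 and A on the +y side, so A = (0.000, 19.10). The virtual corner opposite S is at (-55.50, 19.10). A1 meets ZM tangentially, so UM is at right angles to ZM and since A1 is tangent to LA there, UL ⟂ LA, with radius 5.5, so the center U sits 5.5 in from both sides at U = (-50.00, 13.60). Then |SU| = |U − S| = 51.82.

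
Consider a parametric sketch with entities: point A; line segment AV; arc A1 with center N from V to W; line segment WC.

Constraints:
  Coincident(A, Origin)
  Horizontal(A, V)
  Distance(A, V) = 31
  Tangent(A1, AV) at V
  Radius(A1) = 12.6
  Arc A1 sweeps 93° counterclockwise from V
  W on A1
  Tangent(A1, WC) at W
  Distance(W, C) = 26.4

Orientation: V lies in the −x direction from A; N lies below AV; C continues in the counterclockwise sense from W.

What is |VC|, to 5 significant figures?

41.176

A is at the origin; AV is horizontal with |AV| = 31.0 and V on the −x side, so V = (-31.000, 0.0000). Since A1 is tangent to AV there, NV ⟂ AV, so N = V + (0, -12.6) = (-31.000, -12.600). On A1, V sits at bearing 90° from N; a 93° counterclockwise sweep puts W at bearing 183°, so W = N + 12.6·(cos 183°, sin 183°) = (-43.583, -13.259). A1 meets WC tangentially, so NW is at right angles to WC, so WC runs along (−sin 183°, cos 183°); with |WC| = 26.4, C = (-42.201, -39.623). Then |VC| = |C − V| = 41.176.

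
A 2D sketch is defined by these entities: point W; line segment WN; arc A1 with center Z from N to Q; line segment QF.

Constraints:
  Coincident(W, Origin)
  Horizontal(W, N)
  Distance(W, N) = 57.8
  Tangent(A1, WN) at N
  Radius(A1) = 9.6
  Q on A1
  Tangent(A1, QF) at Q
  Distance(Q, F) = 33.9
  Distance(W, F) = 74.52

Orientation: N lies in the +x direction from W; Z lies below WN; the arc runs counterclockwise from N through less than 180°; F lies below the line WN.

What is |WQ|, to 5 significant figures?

50.327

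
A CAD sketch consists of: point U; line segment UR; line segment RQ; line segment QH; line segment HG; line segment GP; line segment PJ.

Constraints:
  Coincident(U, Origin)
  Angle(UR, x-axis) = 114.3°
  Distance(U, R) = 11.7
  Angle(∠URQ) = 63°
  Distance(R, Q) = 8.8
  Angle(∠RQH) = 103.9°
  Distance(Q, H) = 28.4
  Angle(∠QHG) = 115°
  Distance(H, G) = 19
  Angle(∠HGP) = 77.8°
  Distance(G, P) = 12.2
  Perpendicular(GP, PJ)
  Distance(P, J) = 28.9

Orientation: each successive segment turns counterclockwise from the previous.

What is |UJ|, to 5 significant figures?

16.689

U is at the origin; UR runs at 114.3° with length 11.7, so R = (-4.8147, 10.663). ∠URQ = 63.0° gives RQ at -128.70° from the x-axis; with |RQ| = 8.8, Q = (-10.317, 3.7956). ∠RQH = 103.9° gives QH at -52.600° from the x-axis; with |QH| = 28.4, H = (6.9326, -18.766). ∠QHG = 115.0° gives HG at 12.400° from the x-axis; with |HG| = 19.0, G = (25.489, -14.686). ∠HGP = 77.8° gives GP at 114.60° from the x-axis; with |GP| = 12.2, P = (20.411, -3.5931). GP ⟂ PJ, so PJ runs at -155.40°; with |PJ| = 28.9, J = (-5.8662, -15.624). Then |UJ| = |J − U| = 16.689.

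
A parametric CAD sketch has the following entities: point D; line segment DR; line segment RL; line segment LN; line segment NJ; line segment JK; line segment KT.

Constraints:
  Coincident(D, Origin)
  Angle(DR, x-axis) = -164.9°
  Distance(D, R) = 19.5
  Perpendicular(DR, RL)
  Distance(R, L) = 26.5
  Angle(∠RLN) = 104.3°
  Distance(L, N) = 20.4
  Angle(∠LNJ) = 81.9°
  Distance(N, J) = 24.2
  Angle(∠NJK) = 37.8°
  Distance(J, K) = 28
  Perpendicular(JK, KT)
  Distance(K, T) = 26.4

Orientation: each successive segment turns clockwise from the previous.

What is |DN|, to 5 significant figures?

31.540

DR is perpendicular to RL, so RL runs at 105.10°; with |RL| = 26.5, L = (-25.730, 20.505). ∠RLN = 104.3° gives LN at 29.400° from the x-axis; with |LN| = 20.4, N = (-7.9573, 30.520). Then |DN| = |N − D| = 31.540.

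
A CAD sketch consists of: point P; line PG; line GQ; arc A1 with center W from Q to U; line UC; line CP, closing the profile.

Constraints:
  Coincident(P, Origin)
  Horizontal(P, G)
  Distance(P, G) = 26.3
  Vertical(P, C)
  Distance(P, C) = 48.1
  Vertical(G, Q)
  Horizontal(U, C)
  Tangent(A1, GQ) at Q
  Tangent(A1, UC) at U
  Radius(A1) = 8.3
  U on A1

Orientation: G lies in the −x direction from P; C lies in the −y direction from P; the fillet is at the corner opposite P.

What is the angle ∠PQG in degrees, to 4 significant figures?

33.46°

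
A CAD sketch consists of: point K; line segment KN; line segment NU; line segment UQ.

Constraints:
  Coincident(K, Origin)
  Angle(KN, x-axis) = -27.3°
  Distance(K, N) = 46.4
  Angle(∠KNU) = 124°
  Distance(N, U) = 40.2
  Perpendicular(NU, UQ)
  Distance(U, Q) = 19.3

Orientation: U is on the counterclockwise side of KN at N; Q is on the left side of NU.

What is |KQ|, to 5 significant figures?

68.868

K is at the origin; KN runs at -27.3° with length 46.4, so N = 46.4·(cos -27.3°, sin -27.3°) = (41.232, -21.281). ∠KNU = 124.0°, so NU runs at -27.3° + (180° − 124.0°) = 28.700° from the x-axis; with |NU| = 40.2, U = N + 40.2·(cos 28.700°, sin 28.700°) = (76.493, -1.9764). NU ⟂ UQ; with |UQ| = 19.3 on the left of NU, Q = U + 19.3·(-0.48022, 0.87715) = (67.225, 14.953). Then |KQ| = |Q − K| = 68.868.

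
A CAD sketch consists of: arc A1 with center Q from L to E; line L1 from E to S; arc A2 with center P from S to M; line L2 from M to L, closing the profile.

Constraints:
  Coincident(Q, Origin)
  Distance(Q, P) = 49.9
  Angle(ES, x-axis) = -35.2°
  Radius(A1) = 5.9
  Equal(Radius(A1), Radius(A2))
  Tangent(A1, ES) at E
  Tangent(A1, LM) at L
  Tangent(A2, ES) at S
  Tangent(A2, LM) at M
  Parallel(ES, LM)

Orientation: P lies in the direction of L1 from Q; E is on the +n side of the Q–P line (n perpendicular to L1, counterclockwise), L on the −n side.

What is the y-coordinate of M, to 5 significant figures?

-33.585

The slot axis is L1's direction at -35.2°, so u = (cos -35.2°, sin -35.2°) = (0.81714, -0.57643) and n = (−sin -35.2°, cos -35.2°) = (0.57643, 0.81714). Q is at the origin and P lies 49.9 along u from Q, so P = 49.9·u = (40.776, -28.764). Tangency of A1 to both parallel lines with radius 5.9 puts E and L at Q ± 5.9·n: E = (3.4010, 4.8212), L = (-3.4010, -4.8212). Equal radii place S and M the same way about P: S = P + 5.9·n = (44.176, -23.943), M = P − 5.9·n = (37.375, -33.585). So M.y = -33.585.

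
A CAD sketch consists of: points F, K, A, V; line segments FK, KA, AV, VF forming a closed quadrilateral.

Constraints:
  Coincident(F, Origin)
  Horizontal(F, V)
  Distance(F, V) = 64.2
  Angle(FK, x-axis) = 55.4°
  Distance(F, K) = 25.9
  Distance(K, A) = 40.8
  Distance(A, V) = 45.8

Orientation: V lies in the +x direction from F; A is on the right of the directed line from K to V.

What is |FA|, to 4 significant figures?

29.22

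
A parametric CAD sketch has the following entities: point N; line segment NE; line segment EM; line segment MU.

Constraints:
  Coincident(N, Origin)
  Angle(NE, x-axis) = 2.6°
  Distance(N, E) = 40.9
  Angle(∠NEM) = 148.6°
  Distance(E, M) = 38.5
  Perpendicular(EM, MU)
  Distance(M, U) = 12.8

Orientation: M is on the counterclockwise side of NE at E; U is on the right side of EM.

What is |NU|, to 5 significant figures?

80.948

N is at the origin; NE runs at 2.6° with length 40.9, so E = 40.9·(cos 2.6°, sin 2.6°) = (40.858, 1.8553). ∠NEM = 148.6°, so EM runs at 2.6° + (180° − 148.6°) = 34.000° from the x-axis; with |EM| = 38.5, M = E + 38.5·(cos 34.000°, sin 34.000°) = (72.776, 23.384). EM ⟂ MU; with |MU| = 12.8 on the right of EM, U = M + 12.8·(0.55919, -0.82904) = (79.934, 12.773). Then |NU| = |U − N| = 80.948.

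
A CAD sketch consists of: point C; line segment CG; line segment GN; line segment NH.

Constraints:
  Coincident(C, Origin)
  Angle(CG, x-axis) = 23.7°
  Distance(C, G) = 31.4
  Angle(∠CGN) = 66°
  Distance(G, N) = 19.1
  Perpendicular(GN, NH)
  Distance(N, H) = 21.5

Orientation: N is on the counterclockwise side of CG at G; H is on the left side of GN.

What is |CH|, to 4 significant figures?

9.575

∠CGN = 66.0°, so GN runs at 23.7° + (180° − 66.0°) = 137.7° from the x-axis; with |GN| = 19.1, N = G + 19.1·(cos 137.7°, sin 137.7°) = (14.62, 25.48). GN is perpendicular to NH; with |NH| = 21.5 on the left of GN, H = N + 21.5·(-0.6730, -0.7396) = (0.1551, 9.574). Then |CH| = |H − C| = 9.575.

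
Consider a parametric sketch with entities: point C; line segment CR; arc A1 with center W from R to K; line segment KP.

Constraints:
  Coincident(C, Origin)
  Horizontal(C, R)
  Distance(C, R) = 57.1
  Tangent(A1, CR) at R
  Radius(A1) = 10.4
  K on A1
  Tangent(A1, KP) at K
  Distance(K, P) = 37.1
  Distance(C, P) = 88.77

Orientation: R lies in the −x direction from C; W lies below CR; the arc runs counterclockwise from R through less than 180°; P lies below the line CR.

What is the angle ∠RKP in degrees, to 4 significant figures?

143.3°

C is at the origin; CR is horizontal with |CR| = 57.1 and R on the −x side, so R = (-57.10, 0.000). Since A1 is tangent to CR there, WR ⟂ CR, so W = R + (0, -10.4) = (-57.10, -10.40). Since WK ⟂ KP (tangency), |WP| = √(10.4² + 37.1²) = 38.53 regardless of where K sits on A1. So P lies on both circle(C, 88.77) and circle(W, 38.53); the below-CR intersection is P = (-77.67, -42.98). K is the foot of the tangent from P: K = (-67.07, -7.427).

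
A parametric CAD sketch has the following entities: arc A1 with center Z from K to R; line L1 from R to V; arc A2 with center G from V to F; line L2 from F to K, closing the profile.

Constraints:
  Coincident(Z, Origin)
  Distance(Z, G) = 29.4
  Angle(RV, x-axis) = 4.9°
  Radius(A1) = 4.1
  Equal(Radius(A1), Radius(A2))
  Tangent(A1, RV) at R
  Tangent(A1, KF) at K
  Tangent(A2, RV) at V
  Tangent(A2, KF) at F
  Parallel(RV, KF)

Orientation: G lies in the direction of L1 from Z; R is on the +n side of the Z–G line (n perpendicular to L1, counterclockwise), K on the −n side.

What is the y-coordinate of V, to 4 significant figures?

6.596

The slot axis is L1's direction at 4.9°, so u = (cos 4.9°, sin 4.9°) = (0.9963, 0.08542) and n = (−sin 4.9°, cos 4.9°) = (-0.08542, 0.9963). Z is at the origin and G lies 29.4 along u from Z, so G = 29.4·u = (29.29, 2.511). Tangency of A1 to both parallel lines with radius 4.1 puts R and K at Z ± 4.1·n: R = (-0.3502, 4.085), K = (0.3502, -4.085). Equal radii place V and F the same way about G: V = G + 4.1·n = (28.94, 6.596), F = G − 4.1·n = (29.64, -1.574). So V.y = 6.596.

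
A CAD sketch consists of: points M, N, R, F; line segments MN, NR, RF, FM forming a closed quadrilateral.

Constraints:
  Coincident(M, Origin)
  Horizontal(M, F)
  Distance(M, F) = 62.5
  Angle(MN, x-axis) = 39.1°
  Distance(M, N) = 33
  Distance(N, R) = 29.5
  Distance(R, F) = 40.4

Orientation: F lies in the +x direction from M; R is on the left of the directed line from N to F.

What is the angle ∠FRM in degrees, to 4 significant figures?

71.17°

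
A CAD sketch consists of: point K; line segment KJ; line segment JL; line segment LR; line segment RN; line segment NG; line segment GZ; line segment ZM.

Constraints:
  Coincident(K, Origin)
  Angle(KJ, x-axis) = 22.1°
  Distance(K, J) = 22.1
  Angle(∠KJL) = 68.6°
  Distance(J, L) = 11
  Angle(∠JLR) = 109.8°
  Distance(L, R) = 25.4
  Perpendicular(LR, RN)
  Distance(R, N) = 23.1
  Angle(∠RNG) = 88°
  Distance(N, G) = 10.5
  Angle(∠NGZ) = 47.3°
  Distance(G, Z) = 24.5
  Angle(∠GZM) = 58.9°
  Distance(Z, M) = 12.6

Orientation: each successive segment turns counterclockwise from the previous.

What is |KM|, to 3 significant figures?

18.6

K is at the origin; KJ runs at 22.1° with length 22.1, so J = (20.5, 8.31). ∠KJL = 68.6° gives JL at 134° from the x-axis; with |JL| = 11.0, L = (12.9, 16.3). ∠JLR = 109.8° gives LR at -156° from the x-axis; with |LR| = 25.4, R = (-10.4, 6.08). LR ⟂ RN, so RN runs at -66.3°; with |RN| = 23.1, N = (-1.07, -15.1). ∠RNG = 88.0° gives NG at 25.7° from the x-axis; with |NG| = 10.5, G = (8.39, -10.5). ∠NGZ = 47.3° gives GZ at 158° from the x-axis; with |GZ| = 24.5, Z = (-14.4, -1.50). ∠GZM = 58.9° gives ZM at -80.5° from the x-axis; with |ZM| = 12.6, M = (-12.3, -13.9). Then |KM| = |M − K| = 18.6.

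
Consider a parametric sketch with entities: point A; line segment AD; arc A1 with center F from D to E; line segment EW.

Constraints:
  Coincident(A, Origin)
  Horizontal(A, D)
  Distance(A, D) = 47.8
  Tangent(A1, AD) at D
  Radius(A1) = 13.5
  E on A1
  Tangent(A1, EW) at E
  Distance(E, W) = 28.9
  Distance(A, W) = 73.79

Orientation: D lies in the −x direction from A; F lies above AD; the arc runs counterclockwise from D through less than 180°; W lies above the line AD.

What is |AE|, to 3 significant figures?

45.2

Checks: |FE| = 13.50 ✓; ∠(FE, EW) = 90.00° ✓; |EW| = 28.90 ✓; |AW| = 73.79 ✓.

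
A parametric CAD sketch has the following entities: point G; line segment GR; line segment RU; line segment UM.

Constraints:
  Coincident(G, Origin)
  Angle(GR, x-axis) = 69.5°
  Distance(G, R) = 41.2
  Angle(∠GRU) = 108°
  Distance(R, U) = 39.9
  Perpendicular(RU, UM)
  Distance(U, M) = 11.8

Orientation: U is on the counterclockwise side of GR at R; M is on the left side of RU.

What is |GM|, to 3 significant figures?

59.3

∠GRU = 108.0°, so RU runs at 69.5° + (180° − 108.0°) = 142° from the x-axis; with |RU| = 39.9, U = R + 39.9·(cos 142°, sin 142°) = (-16.8, 63.4). RU is perpendicular to UM; with |UM| = 11.8 on the left of RU, M = U + 11.8·(-0.623, -0.783) = (-24.1, 54.2). Then |GM| = |M − G| = 59.3.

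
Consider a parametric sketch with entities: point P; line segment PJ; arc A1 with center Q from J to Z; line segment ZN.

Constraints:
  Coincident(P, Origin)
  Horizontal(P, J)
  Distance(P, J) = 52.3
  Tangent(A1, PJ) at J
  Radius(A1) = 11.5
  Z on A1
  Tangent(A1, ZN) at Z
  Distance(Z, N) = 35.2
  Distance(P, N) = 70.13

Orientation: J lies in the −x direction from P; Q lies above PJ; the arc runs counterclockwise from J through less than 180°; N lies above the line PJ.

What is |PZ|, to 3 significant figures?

43.7

Checks: |QZ| = 11.50 ✓; ∠(QZ, ZN) = 90.00° ✓; |ZN| = 35.20 ✓; |PN| = 70.13 ✓.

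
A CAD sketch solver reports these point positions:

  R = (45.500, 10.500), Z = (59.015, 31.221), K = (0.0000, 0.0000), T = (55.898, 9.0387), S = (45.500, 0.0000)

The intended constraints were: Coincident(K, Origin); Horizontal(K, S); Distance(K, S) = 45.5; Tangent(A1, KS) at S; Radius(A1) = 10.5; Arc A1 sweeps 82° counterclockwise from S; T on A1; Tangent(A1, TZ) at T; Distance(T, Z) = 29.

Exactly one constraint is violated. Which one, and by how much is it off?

Distance(T, Z) = 29 — off by 6.60.

K = (0.00, 0.00) ✓; K.y = 0.00, S.y = 0.00 ✓; |KS| = 45.50 ✓; ∠(RS, SK) = 90.00° ✓; |RS| = 10.50 ✓; bearing(R→T) − bearing(R→S) = 82.00° ✓; |RT| = 10.50 ✓; ∠(RT, TZ) = 90.00° ✓; |TZ| = 22.40 ✗.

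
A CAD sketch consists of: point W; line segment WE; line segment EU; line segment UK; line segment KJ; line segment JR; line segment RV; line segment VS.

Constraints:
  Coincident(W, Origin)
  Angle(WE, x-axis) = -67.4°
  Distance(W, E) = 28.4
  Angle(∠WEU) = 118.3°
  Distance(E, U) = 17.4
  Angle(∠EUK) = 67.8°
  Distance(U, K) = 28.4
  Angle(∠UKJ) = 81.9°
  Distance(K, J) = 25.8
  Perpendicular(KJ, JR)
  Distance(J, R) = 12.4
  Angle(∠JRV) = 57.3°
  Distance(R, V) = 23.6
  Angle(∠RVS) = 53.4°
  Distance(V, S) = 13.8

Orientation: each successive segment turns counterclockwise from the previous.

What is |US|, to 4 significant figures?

36.50

W is at the origin; WE runs at -67.4° with length 28.4, so E = (10.91, -26.22). ∠WEU = 118.3° gives EU at -5.700° from the x-axis; with |EU| = 17.4, U = (28.23, -27.95). ∠EUK = 67.8° gives UK at 106.5° from the x-axis; with |UK| = 28.4, K = (20.16, -0.7169). ∠UKJ = 81.9° gives KJ at -155.4° from the x-axis; with |KJ| = 25.8, J = (-3.296, -11.46). KJ is perpendicular to JR, so JR runs at -65.40°; with |JR| = 12.4, R = (1.866, -22.73). ∠JRV = 57.3° gives RV at 57.30° from the x-axis; with |RV| = 23.6, V = (14.62, -2.872). ∠RVS = 53.4° gives VS at -176.1° from the x-axis; with |VS| = 13.8, S = (0.8471, -3.810). Then |US| = |S − U| = 36.50.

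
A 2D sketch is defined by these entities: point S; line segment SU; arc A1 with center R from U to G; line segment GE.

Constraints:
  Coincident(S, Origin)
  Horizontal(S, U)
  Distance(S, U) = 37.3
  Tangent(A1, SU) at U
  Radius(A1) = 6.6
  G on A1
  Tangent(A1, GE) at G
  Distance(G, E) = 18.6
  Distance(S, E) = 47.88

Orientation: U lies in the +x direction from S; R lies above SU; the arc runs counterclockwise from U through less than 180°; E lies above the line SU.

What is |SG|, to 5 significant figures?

44.478

S is at the origin; S and U share the same y with |SU| = 37.3 and U on the +x side, so U = (37.300, 0.0000). Tangency of A1 to SU means the radius RU is perpendicular to SU, so R = U + (0, 6.6) = (37.300, 6.6000). Since RG ⟂ GE (tangency), |RE| = √(6.6² + 18.6²) = 19.736 regardless of where G sits on A1. So E lies on both circle(S, 47.88) and circle(R, 19.736); the above-SU intersection is E = (40.119, 26.134). G is the foot of the tangent from E: G = (43.771, 7.8961).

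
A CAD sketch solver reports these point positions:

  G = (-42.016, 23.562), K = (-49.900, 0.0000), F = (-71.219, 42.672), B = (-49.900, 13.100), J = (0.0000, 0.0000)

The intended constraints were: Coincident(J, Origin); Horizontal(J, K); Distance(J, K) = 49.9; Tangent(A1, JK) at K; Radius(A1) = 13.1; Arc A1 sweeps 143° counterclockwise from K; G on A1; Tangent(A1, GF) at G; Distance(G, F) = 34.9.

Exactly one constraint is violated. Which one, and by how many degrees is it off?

Tangent(A1, GF) at G — off by 3.80°.

J = (0.00, 0.00) ✓; J.y = 0.00, K.y = 0.00 ✓; |JK| = 49.90 ✓; ∠(BK, KJ) = 90.00° ✓; |BK| = 13.10 ✓; bearing(B→G) − bearing(B→K) = 143.0° ✓; |BG| = 13.10 ✓; ∠(BG, GF) = 86.20° ✗; |GF| = 34.90 ✓.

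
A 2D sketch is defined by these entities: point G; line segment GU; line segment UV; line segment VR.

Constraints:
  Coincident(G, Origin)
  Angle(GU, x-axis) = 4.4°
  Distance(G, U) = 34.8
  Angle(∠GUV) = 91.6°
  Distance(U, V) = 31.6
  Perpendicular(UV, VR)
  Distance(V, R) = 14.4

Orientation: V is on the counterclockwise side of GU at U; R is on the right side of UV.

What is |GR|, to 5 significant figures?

58.993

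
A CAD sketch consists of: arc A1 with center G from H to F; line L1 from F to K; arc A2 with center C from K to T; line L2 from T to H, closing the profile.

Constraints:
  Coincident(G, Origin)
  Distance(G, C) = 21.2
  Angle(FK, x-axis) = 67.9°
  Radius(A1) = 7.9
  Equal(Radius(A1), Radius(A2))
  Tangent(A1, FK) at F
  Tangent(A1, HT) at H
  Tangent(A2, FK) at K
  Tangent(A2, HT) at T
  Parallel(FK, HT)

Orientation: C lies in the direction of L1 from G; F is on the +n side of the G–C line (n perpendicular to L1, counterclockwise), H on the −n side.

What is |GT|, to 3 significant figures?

22.6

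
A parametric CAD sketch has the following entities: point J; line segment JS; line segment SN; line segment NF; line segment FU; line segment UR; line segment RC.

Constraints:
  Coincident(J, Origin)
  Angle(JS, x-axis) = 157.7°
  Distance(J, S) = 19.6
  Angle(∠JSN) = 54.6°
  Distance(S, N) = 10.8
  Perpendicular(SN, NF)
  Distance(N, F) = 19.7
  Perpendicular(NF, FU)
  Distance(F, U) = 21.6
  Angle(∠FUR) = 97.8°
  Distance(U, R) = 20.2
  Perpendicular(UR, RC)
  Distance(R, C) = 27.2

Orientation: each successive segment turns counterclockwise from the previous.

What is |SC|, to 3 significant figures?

14.0

J is at the origin; JS runs at 157.7° with length 19.6, so S = (-18.1, 7.44). ∠JSN = 54.6° gives SN at -76.9° from the x-axis; with |SN| = 10.8, N = (-15.7, -3.08). The perpendicularity gives NF at right angles to SN, so NF runs at 13.1°; with |NF| = 19.7, F = (3.50, 1.38). NF ⟂ FU, so FU runs at 103°; with |FU| = 21.6, U = (-1.39, 22.4). ∠FUR = 97.8° gives UR at -175° from the x-axis; with |UR| = 20.2, R = (-21.5, 20.6). UR is perpendicular to RC, so RC runs at -84.7°; with |RC| = 27.2, C = (-19.0, -6.53). Then |SC| = |C − S| = 14.0.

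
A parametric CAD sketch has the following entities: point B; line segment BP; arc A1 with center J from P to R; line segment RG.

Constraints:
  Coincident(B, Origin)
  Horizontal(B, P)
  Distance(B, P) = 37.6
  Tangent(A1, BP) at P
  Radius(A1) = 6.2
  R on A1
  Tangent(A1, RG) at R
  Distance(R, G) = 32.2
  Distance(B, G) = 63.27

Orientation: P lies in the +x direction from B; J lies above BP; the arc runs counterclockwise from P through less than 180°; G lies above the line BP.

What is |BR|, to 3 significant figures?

43.8

B is at the origin; BP is horizontal with |BP| = 37.6 and P on the +x side, so P = (37.6, 0.00). Tangency of A1 to BP means the radius JP is perpendicular to BP, so J = P + (0, 6.2) = (37.6, 6.20). Since JR ⟂ RG (tangency), |JG| = √(6.2² + 32.2²) = 32.8 regardless of where R sits on A1. So G lies on both circle(B, 63.27) and circle(J, 32.8); the above-BP intersection is G = (52.4, 35.5). R is the foot of the tangent from G: R = (43.6, 4.50).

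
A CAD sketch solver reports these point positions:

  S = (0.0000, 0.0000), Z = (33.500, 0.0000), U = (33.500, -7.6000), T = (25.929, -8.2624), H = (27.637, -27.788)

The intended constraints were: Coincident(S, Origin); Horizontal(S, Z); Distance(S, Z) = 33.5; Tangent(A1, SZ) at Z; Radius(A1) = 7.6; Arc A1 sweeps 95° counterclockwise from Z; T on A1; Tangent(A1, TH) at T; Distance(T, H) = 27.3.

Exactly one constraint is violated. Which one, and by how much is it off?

Distance(T, H) = 27.3 — off by 7.70.

S = (0.00, 0.00) ✓; S.y = 0.00, Z.y = 0.00 ✓; |SZ| = 33.50 ✓; ∠(UZ, ZS) = 90.00° ✓; |UZ| = 7.600 ✓; bearing(U→T) − bearing(U→Z) = 95.00° ✓; |UT| = 7.600 ✓; ∠(UT, TH) = 90.00° ✓; |TH| = 19.60 ✗.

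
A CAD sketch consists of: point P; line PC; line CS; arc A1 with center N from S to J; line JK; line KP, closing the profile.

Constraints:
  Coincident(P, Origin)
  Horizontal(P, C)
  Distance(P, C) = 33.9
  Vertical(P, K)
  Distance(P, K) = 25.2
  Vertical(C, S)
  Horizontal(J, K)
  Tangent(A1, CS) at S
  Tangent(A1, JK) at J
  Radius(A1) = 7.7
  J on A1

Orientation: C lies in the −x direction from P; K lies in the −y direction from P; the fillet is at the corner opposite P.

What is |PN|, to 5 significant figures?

31.507

P and K share the same x with |PK| = 25.2 and K on the −y side, so K = (0.0000, -25.200). The virtual corner opposite P is at (-33.900, -25.200). Tangency of A1 to CS means the radius NS is perpendicular to CS and the tangent condition forces NJ to be normal to JK, with radius 7.7, so the center N sits 7.7 in from both sides at N = (-26.200, -17.500). Then |PN| = |N − P| = 31.507.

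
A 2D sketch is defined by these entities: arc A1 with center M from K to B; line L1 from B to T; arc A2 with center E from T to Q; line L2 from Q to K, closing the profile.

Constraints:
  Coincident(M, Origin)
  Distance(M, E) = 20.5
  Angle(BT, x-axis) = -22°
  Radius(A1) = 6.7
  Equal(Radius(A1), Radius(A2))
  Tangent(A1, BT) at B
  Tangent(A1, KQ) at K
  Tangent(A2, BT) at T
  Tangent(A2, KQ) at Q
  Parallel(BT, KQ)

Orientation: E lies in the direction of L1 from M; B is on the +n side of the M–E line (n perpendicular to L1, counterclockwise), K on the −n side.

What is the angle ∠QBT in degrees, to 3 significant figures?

33.2°

Tangency of A1 to both parallel lines with radius 6.7 puts B and K at M ± 6.7·n: B = (2.51, 6.21), K = (-2.51, -6.21). Equal radii place T and Q the same way about E: T = E + 6.7·n = (21.5, -1.47), Q = E − 6.7·n = (16.5, -13.9). Then cos ∠QBT = BQ·BT / (|BQ||BT|), giving 33.2°.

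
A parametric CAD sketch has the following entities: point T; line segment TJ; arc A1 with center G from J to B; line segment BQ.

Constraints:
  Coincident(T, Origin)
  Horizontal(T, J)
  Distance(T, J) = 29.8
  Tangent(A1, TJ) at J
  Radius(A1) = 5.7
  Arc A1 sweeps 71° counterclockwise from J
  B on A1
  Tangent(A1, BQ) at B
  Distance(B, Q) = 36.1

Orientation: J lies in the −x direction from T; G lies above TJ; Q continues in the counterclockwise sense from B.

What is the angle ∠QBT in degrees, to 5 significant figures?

79.950°

On A1, J sits at bearing -90° from G; a 71° counterclockwise sweep puts B at bearing -19°, so B = G + 5.7·(cos -19°, sin -19°) = (-24.411, 3.8443). Since A1 is tangent to BQ there, GB ⟂ BQ, so BQ runs along (−sin -19°, cos -19°); with |BQ| = 36.1, Q = (-12.658, 37.977). Then cos ∠QBT = BQ·BT / (|BQ||BT|), giving 79.950°.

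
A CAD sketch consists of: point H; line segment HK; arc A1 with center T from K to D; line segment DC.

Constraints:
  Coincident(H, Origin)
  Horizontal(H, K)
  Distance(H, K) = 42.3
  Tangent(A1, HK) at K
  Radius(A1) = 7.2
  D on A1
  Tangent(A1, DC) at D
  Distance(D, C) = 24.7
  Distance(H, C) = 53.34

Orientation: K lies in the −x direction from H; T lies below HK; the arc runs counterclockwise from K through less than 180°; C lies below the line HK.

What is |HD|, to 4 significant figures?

50.06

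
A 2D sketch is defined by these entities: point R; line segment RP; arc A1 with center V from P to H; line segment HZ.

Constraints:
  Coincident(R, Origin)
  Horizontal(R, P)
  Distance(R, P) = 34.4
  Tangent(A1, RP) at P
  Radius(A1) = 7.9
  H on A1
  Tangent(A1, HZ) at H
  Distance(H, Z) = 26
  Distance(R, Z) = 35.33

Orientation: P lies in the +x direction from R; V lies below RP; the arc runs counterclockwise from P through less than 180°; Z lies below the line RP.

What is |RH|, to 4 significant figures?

27.45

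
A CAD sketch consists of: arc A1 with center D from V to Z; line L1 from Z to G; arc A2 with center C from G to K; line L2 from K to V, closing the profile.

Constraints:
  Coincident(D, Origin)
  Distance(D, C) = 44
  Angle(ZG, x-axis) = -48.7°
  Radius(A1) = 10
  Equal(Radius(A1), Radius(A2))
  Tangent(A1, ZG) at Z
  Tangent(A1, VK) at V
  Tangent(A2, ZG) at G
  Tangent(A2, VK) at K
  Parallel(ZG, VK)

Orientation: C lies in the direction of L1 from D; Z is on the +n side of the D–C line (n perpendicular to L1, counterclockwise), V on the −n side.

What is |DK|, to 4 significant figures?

45.12

The slot axis is L1's direction at -48.7°, so u = (cos -48.7°, sin -48.7°) = (0.6600, -0.7513) and n = (−sin -48.7°, cos -48.7°) = (0.7513, 0.6600). D is at the origin and C lies 44.0 along u from D, so C = 44.0·u = (29.04, -33.06). Tangency of A1 to both parallel lines with radius 10.0 puts Z and V at D ± 10.0·n: Z = (7.513, 6.600), V = (-7.513, -6.600). Equal radii place G and K the same way about C: G = C + 10.0·n = (36.55, -26.46), K = C − 10.0·n = (21.53, -39.66). Then |DK| = |K − D| = 45.12.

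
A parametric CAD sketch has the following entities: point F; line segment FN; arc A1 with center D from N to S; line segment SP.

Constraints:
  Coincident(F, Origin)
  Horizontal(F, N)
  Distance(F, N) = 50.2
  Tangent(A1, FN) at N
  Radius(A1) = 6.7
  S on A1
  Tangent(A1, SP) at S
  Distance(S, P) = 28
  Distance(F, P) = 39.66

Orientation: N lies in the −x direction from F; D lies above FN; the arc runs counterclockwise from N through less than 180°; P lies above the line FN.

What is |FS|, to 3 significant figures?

44.7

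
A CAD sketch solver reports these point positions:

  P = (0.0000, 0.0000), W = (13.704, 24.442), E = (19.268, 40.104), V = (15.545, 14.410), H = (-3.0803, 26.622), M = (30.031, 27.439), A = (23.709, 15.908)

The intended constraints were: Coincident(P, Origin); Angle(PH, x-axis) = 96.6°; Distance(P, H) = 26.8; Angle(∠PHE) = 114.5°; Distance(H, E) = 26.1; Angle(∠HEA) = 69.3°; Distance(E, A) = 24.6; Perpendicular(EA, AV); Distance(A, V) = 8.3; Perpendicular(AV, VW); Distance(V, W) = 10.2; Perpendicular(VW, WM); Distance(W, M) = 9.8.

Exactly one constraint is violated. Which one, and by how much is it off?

Distance(W, M) = 9.8 — off by 6.80.

P = (0.00, 0.00) ✓; PH at 96.60° ✓; |PH| = 26.80 ✓; ∠PHE = 114.5° ✓; |HE| = 26.10 ✓; ∠HEA = 69.30° ✓; |EA| = 24.60 ✓; ∠(EA, AV) = 90.00° ✓; |AV| = 8.300 ✓; ∠(AV, VW) = 90.00° ✓; |VW| = 10.20 ✓; ∠(VW, WM) = 90.00° ✓; |WM| = 16.60 ✗.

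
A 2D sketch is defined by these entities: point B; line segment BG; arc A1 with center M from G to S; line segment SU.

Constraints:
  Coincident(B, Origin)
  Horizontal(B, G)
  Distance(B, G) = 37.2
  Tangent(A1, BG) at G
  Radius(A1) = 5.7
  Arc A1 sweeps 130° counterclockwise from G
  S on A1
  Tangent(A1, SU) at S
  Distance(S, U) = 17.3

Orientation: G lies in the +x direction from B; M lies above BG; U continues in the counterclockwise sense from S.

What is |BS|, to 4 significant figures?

42.61

B is at the origin; B and G share the same y with |BG| = 37.2 and G on the +x side, so G = (37.20, 0.000). Tangency of A1 to BG means the radius MG is perpendicular to BG, so M = G + (0, 5.7) = (37.20, 5.700). On A1, G sits at bearing -90° from M; a 130° counterclockwise sweep puts S at bearing 40°, so S = M + 5.7·(cos 40°, sin 40°) = (41.57, 9.364). Then |BS| = |S − B| = 42.61.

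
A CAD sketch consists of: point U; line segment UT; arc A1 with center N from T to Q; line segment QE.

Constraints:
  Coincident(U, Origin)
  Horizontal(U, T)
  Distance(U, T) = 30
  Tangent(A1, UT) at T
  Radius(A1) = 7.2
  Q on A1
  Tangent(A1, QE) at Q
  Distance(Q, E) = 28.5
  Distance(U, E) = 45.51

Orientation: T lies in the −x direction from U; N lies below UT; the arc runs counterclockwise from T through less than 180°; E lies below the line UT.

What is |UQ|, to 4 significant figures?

38.02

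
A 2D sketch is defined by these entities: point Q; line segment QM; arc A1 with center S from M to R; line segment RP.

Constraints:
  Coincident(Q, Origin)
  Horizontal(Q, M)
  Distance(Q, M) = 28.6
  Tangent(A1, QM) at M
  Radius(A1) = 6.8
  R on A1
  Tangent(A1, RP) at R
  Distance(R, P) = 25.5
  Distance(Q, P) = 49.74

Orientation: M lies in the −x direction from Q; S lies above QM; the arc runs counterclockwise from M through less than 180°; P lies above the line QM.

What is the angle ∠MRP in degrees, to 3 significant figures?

116°

Q is at the origin; Q and M share the same y with |QM| = 28.6 and M on the −x side, so M = (-28.6, 0.00). A1 meets QM tangentially, so SM is at right angles to QM, so S = M + (0, 6.8) = (-28.6, 6.80). Since SR ⟂ RP (tangency), |SP| = √(6.8² + 25.5²) = 26.4 regardless of where R sits on A1. So P lies on both circle(Q, 49.74) and circle(S, 26.4); the above-QM intersection is P = (-38.8, 31.1). R is the foot of the tangent from P: R = (-23.2, 11.0).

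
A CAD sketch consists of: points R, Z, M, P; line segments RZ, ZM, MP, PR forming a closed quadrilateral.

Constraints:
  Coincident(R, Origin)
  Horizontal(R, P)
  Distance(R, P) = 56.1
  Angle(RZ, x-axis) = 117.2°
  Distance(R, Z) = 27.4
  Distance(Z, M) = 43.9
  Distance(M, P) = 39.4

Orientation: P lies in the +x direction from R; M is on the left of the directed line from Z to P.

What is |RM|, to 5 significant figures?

43.355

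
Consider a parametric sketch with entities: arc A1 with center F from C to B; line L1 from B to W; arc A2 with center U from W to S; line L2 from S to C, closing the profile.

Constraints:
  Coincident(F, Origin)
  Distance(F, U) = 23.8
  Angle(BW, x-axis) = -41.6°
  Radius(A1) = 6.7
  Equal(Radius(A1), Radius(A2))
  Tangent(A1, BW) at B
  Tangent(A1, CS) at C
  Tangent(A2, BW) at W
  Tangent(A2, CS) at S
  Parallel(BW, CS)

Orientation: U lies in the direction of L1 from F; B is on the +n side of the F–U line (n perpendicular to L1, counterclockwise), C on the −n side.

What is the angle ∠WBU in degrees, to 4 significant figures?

15.72°

The slot axis is L1's direction at -41.6°, so u = (cos -41.6°, sin -41.6°) = (0.7478, -0.6639) and n = (−sin -41.6°, cos -41.6°) = (0.6639, 0.7478). F is at the origin and U lies 23.8 along u from F, so U = 23.8·u = (17.80, -15.80). Tangency of A1 to both parallel lines with radius 6.7 puts B and C at F ± 6.7·n: B = (4.448, 5.010), C = (-4.448, -5.010). Equal radii place W and S the same way about U: W = U + 6.7·n = (22.25, -10.79), S = U − 6.7·n = (13.35, -20.81). Then cos ∠WBU = BW·BU / (|BW||BU|), giving 15.72°.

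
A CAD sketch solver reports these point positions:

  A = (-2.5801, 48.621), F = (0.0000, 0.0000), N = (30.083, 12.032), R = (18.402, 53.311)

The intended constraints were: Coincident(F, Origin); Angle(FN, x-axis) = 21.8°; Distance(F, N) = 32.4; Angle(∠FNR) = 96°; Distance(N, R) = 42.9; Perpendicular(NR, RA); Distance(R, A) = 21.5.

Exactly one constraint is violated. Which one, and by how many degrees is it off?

Perpendicular(NR, RA) — off by 3.20°.

F = (0.00, 0.00) ✓; FN at 21.80° ✓; |FN| = 32.40 ✓; ∠FNR = 96.00° ✓; |NR| = 42.90 ✓; ∠(NR, RA) = 86.80° ✗; |RA| = 21.50 ✓.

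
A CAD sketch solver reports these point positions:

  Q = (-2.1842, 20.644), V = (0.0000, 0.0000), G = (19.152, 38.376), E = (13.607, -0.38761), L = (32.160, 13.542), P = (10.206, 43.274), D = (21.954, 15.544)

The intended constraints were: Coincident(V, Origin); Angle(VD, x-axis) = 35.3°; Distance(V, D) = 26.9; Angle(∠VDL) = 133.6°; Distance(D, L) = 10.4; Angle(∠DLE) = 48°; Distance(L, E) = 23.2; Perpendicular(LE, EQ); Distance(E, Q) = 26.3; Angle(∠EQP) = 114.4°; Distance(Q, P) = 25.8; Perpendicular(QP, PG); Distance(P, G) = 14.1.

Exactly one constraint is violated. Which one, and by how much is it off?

Distance(P, G) = 14.1 — off by 3.90.

V = (0.00, 0.00) ✓; VD at 35.30° ✓; |VD| = 26.90 ✓; ∠VDL = 133.6° ✓; |DL| = 10.40 ✓; ∠DLE = 48.00° ✓; |LE| = 23.20 ✓; ∠(LE, EQ) = 90.00° ✓; |EQ| = 26.30 ✓; ∠EQP = 114.4° ✓; |QP| = 25.80 ✓; ∠(QP, PG) = 90.00° ✓; |PG| = 10.20 ✗.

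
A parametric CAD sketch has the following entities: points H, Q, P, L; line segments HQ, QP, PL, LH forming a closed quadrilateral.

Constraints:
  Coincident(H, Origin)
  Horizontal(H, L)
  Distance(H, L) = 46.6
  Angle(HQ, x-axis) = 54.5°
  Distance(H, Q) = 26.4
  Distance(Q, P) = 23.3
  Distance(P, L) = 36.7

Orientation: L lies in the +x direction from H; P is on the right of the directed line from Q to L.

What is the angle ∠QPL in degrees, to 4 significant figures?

74.74°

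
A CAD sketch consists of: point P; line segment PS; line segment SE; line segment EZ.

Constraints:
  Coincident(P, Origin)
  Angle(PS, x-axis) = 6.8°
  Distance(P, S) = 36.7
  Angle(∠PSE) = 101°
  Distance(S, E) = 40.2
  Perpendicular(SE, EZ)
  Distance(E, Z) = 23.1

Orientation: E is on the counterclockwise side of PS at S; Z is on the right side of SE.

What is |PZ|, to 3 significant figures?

75.7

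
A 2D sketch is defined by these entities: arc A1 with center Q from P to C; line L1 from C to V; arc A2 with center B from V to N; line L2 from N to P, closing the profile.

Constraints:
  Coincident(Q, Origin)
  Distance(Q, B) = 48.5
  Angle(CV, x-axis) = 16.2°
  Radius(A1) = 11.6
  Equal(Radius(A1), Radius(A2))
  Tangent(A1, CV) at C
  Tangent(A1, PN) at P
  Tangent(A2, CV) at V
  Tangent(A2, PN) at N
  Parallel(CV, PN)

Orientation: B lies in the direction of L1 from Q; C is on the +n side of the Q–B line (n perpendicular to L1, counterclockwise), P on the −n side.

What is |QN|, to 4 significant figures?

49.87

Tangency of A1 to both parallel lines with radius 11.6 puts C and P at Q ± 11.6·n: C = (-3.236, 11.14), P = (3.236, -11.14). Equal radii place V and N the same way about B: V = B + 11.6·n = (43.34, 24.67), N = B − 11.6·n = (49.81, 2.392). Then |QN| = |N − Q| = 49.87.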